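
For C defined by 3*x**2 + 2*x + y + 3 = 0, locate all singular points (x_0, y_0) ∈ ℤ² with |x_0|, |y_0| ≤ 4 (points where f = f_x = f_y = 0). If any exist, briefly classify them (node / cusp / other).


No singular points in the scanned grid; C is smooth there.

Compute partial derivatives:
  f_x = 6*x + 2.
  f_y = 1.
f_y = 1 is a nonzero constant, so f_y never vanishes: no point (x, y) can satisfy f = f_x = f_y = 0. In particular no (x, y) ∈ {−4, ..., 4}² is singular; the curve is smooth.


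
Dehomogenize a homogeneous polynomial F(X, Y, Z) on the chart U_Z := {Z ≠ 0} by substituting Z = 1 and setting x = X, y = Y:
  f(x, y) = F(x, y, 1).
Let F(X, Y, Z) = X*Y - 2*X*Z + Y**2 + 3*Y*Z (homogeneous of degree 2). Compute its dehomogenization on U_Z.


f(x, y) = x*y - 2*x + y**2 + 3*y

On U_Z we set Z = 1. Each monomial c·X^i·Y^j·Z^k in F becomes c·x^i·y^j·1^k = c·x^i·y^j.
Substituting Z = 1: F(X, Y, 1) = x*y - 2*x + y**2 + 3*y.
Note: deg(f) ≤ deg(F) = 2; strict inequality happens when F is divisible by Z (lost terms).


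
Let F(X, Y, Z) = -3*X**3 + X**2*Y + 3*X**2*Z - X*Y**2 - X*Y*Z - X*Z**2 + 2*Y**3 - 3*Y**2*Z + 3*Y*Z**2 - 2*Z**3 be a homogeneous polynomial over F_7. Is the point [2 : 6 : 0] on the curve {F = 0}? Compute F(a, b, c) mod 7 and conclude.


F(2,6,0) ≡ 3 (mod 7); P is NOT on the curve.

Evaluate F(2, 6, 0) term-by-term (mod 7).
  -3*X**3 ↦ -3·8·1·1 = -24
  X**2*Y ↦ 1·4·6·1 = 24
  3*X**2*Z ↦ 3·4·1·0 = 0
  -X*Y**2 ↦ -1·2·36·1 = -72
  -X*Y*Z ↦ -1·2·6·0 = 0
  -X*Z**2 ↦ -1·2·1·0 = 0
  2*Y**3 ↦ 2·1·216·1 = 432
  -3*Y**2*Z ↦ -3·1·36·0 = 0
  3*Y*Z**2 ↦ 3·1·6·0 = 0
  -2*Z**3 ↦ -2·1·1·0 = 0
Sum: F(2, 6, 0) = (-24) + (24) + (0) + (-72) + (0) + (0) + (432) + (0) + (0) + (0) = 360.
Reducing mod 7: 360 ≡ 3 (mod 7).
Since F(a, b, c) ≡ 3 ≠ 0 (mod 7), P does NOT lie on the curve.


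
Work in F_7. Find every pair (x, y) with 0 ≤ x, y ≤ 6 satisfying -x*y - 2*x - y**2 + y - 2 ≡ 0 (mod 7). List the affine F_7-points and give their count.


Affine F_7-points: {(0, 4), (3, 6), (4, 1), (4, 3), (6, 0), (6, 2)}; count = 6.

For each of the 49 pairs (x, y) ∈ F_7², evaluate f(x, y) mod 7. Record the zeros.
  x = 0: [0↦5, 1↦5, 2↦3, 3↦6, 4↦0, 5↦6, 6↦3]  zeros at y ∈ {4}
  x = 1: [0↦3, 1↦2, 2↦6, 3↦1, 4↦1, 5↦6, 6↦2]  zeros at y ∈ ∅
  x = 2: [0↦1, 1↦6, 2↦2, 3↦3, 4↦2, 5↦6, 6↦1]  zeros at y ∈ ∅
  x = 3: [0↦6, 1↦3, 2↦5, 3↦5, 4↦3, 5↦6, 6↦0]  zeros at y ∈ {6}
  x = 4: [0↦4, 1↦0, 2↦1, 3↦0, 4↦4, 5↦6, 6↦6]  zeros at y ∈ {1, 3}
  x = 5: [0↦2, 1↦4, 2↦4, 3↦2, 4↦5, 5↦6, 6↦5]  zeros at y ∈ ∅
  x = 6: [0↦0, 1↦1, 2↦0, 3↦4, 4↦6, 5↦6, 6↦4]  zeros at y ∈ {0, 2}
Collecting zeros: affine points = {(0, 4), (3, 6), (4, 1), (4, 3), (6, 0), (6, 2)}.
Total count |C(F_7)_aff| = 6.


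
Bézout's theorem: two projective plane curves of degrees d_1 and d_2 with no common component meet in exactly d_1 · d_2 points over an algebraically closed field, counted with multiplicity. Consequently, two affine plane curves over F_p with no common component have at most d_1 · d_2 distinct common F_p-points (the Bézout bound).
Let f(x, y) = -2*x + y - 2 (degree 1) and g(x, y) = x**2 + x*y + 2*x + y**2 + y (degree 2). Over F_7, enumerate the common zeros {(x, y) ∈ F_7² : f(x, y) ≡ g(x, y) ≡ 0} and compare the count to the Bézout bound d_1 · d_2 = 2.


Common zeros: ∅; count = 0; Bézout bound = 2.

deg(f) = 1, deg(g) = 2, so Bézout bound = 2.
Scan x ∈ F_7. For each x, list the y ∈ F_7 with f(x, y) ≡ 0 and those with g(x, y) ≡ 0 (mod 7); the common zeros in that column are the intersection.
  x = 0: f ≡ 0 at y ∈ {2}; g ≡ 0 at y ∈ {0, 6}; common: ∅.
  x = 1: f ≡ 0 at y ∈ {4}; g ≡ 0 at y ∈ ∅; common: ∅.
  x = 2: f ≡ 0 at y ∈ {6}; g ≡ 0 at y ∈ ∅; common: ∅.
  x = 3: f ≡ 0 at y ∈ {1}; g ≡ 0 at y ∈ ∅; common: ∅.
  x = 4: f ≡ 0 at y ∈ {3}; g ≡ 0 at y ∈ ∅; common: ∅.
  x = 5: f ≡ 0 at y ∈ {5}; g ≡ 0 at y ∈ {0, 1}; common: ∅.
  x = 6: f ≡ 0 at y ∈ {0}; g ≡ 0 at y ∈ {1, 6}; common: ∅.
Collecting: common zeros = ∅, so the count is 0.
Comparison with the Bézout bound: 0 ≤ 2 = deg(f)·deg(g), as expected for curves with no common component (the affine F_7-count falls short of the bound because intersections may lie at infinity, over extension fields, or carry multiplicity).


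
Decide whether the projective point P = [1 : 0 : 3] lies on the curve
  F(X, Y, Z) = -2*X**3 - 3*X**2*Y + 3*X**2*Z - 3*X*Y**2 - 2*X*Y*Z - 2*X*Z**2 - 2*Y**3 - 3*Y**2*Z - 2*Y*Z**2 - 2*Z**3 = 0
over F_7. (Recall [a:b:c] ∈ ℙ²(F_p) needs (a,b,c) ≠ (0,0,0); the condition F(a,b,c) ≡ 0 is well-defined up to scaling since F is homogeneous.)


F(1,0,3) ≡ 5 (mod 7); P is NOT on the curve.

Evaluate F(1, 0, 3) term-by-term (mod 7).
  -2*X**3 ↦ -2·1·1·1 = -2
  -3*X**2*Y ↦ -3·1·0·1 = 0
  3*X**2*Z ↦ 3·1·1·3 = 9
  -3*X*Y**2 ↦ -3·1·0·1 = 0
  -2*X*Y*Z ↦ -2·1·0·3 = 0
  -2*X*Z**2 ↦ -2·1·1·9 = -18
  -2*Y**3 ↦ -2·1·0·1 = 0
  -3*Y**2*Z ↦ -3·1·0·3 = 0
  -2*Y*Z**2 ↦ -2·1·0·9 = 0
  -2*Z**3 ↦ -2·1·1·27 = -54
Sum: F(1, 0, 3) = (-2) + (0) + (9) + (0) + (0) + (-18) + (0) + (0) + (0) + (-54) = -65.
Reducing mod 7: -65 ≡ 5 (mod 7).
Since F(a, b, c) ≡ 5 ≠ 0 (mod 7), P does NOT lie on the curve.


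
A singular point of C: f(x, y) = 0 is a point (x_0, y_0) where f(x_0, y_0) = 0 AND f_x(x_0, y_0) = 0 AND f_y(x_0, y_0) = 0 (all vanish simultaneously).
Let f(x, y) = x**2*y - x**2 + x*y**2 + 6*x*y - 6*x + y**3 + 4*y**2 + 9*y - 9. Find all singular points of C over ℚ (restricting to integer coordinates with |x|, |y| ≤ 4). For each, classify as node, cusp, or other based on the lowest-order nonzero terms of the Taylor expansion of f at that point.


Singular points: {(-3, 0)}; classification: node.

Compute partial derivatives:
  f_x = 2*x*y - 2*x + y**2 + 6*y - 6.
  f_y = x**2 + 2*x*y + 6*x + 3*y**2 + 8*y + 9.
Scan x_0 ∈ {−4, ..., 4}. For each x_0, f_y(x_0, y) is a polynomial in y; find its integer roots y ∈ {−4, ..., 4}, then test f_x and f at those candidates.
  x = -4: f_y(-4, y) = 3*y**2 + 1; no integer root y with |y| ≤ 4.
  x = -3: f_y(-3, y) = 3*y**2 + 2*y; vanishes at y ∈ {0}. (-3, 0): f_x = 0, f = 0 — SINGULAR.
  x = -2: f_y(-2, y) = 3*y**2 + 4*y + 1; vanishes at y ∈ {-1}. (-2, -1): f_x = -3 ≠ 0.
  x = -1: f_y(-1, y) = 3*y**2 + 6*y + 4; no integer root y with |y| ≤ 4.
  x = 0: f_y(0, y) = 3*y**2 + 8*y + 9; no integer root y with |y| ≤ 4.
  x = 1: f_y(1, y) = 3*y**2 + 10*y + 16; no integer root y with |y| ≤ 4.
  x = 2: f_y(2, y) = 3*y**2 + 12*y + 25; no integer root y with |y| ≤ 4.
  x = 3: f_y(3, y) = 3*y**2 + 14*y + 36; no integer root y with |y| ≤ 4.
  x = 4: f_y(4, y) = 3*y**2 + 16*y + 49; no integer root y with |y| ≤ 4.
Only singular point on the grid: (-3, 0).
Classify: substitute x = -3 + u, y = 0 + v and expand: f = u**2*v - u**2 + u*v**2 + v**3 + v**2.
No constant or linear terms (consistent with a singular point). Quadratic part: -u**2 + v**2. Cubic part: u**2*v + u*v**2 + v**3.
The quadratic part v**2 - u**2 = (v − u)(v + u) splits into two distinct linear factors, so there are two distinct tangent lines y − 0 = ±(x − -3) — this is a node (ordinary double point).
Classification: node.


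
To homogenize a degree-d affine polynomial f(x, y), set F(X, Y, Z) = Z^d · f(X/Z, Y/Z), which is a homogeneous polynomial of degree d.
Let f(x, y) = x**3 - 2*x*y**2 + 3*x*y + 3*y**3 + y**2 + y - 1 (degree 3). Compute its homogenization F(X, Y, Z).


F(X, Y, Z) = X**3 - 2*X*Y**2 + 3*X*Y*Z + 3*Y**3 + Y**2*Z + Y*Z**2 - Z**3

deg(f) = 3.
Substitute x = X/Z, y = Y/Z into f, then multiply by Z^3.
  monomial 1·x^3·y^0 ↦ 1·X^3·Y^0·Z^0.
  monomial -2·x^1·y^2 ↦ -2·X^1·Y^2·Z^0.
  monomial 3·x^1·y^1 ↦ 3·X^1·Y^1·Z^1.
  monomial 3·x^0·y^3 ↦ 3·X^0·Y^3·Z^0.
  monomial 1·x^0·y^2 ↦ 1·X^0·Y^2·Z^1.
  monomial 1·x^0·y^1 ↦ 1·X^0·Y^1·Z^2.
  monomial -1·x^0·y^0 ↦ -1·X^0·Y^0·Z^3.
Collecting: F(X, Y, Z) = X**3 - 2*X*Y**2 + 3*X*Y*Z + 3*Y**3 + Y**2*Z + Y*Z**2 - Z**3.


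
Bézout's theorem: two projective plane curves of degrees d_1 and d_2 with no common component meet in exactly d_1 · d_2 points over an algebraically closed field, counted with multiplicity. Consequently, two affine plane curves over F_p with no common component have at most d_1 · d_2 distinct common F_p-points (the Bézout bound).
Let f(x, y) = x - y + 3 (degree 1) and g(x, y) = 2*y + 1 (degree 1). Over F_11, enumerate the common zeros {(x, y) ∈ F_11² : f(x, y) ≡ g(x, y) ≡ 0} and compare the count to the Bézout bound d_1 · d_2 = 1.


Common zeros: {(2, 5)}; count = 1; Bézout bound = 1.

deg(f) = 1, deg(g) = 1, so Bézout bound = 1.
Scan x ∈ F_11. For each x, list the y ∈ F_11 with f(x, y) ≡ 0 and those with g(x, y) ≡ 0 (mod 11); the common zeros in that column are the intersection.
  x = 0: f ≡ 0 at y ∈ {3}; g ≡ 0 at y ∈ {5}; common: ∅.
  x = 1: f ≡ 0 at y ∈ {4}; g ≡ 0 at y ∈ {5}; common: ∅.
  x = 2: f ≡ 0 at y ∈ {5}; g ≡ 0 at y ∈ {5}; common: {5}.
  x = 3: f ≡ 0 at y ∈ {6}; g ≡ 0 at y ∈ {5}; common: ∅.
  x = 4: f ≡ 0 at y ∈ {7}; g ≡ 0 at y ∈ {5}; common: ∅.
  x = 5: f ≡ 0 at y ∈ {8}; g ≡ 0 at y ∈ {5}; common: ∅.
  x = 6: f ≡ 0 at y ∈ {9}; g ≡ 0 at y ∈ {5}; common: ∅.
  x = 7: f ≡ 0 at y ∈ {10}; g ≡ 0 at y ∈ {5}; common: ∅.
  x = 8: f ≡ 0 at y ∈ {0}; g ≡ 0 at y ∈ {5}; common: ∅.
  x = 9: f ≡ 0 at y ∈ {1}; g ≡ 0 at y ∈ {5}; common: ∅.
  x = 10: f ≡ 0 at y ∈ {2}; g ≡ 0 at y ∈ {5}; common: ∅.
Collecting: common zeros = {(2, 5)}, so the count is 1.
Comparison with the Bézout bound: 1 ≤ 1 = deg(f)·deg(g), as expected for curves with no common component (the bound is attained).


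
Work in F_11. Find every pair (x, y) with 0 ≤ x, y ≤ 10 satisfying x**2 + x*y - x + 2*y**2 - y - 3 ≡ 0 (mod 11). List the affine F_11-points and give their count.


Affine F_11-points: {(0, 7), (0, 10), (2, 6), (2, 10), (4, 6), (4, 9), (5, 2), (5, 7), (10, 3), (10, 9)}; count = 10.

For each of the 121 pairs (x, y) ∈ F_11², evaluate f(x, y) mod 11. Record the zeros.
  x = 0: [0↦8, 1↦9, 2↦3, 3↦1, 4↦3, 5↦9, 6↦8, 7↦0, 8↦7, 9↦7, 10↦0]  zeros at y ∈ {7, 10}
  x = 1: [0↦8, 1↦10, 2↦5, 3↦4, 4↦7, 5↦3, 6↦3, 7↦7, 8↦4, 9↦5, 10↦10]  zeros at y ∈ ∅
  x = 2: [0↦10, 1↦2, 2↦9, 3↦9, 4↦2, 5↦10, 6↦0, 7↦5, 8↦3, 9↦5, 10↦0]  zeros at y ∈ {6, 10}
  x = 3: [0↦3, 1↦7, 2↦4, 3↦5, 4↦10, 5↦8, 6↦10, 7↦5, 8↦4, 9↦7, 10↦3]  zeros at y ∈ ∅
  x = 4: [0↦9, 1↦3, 2↦1, 3↦3, 4↦9, 5↦8, 6↦0, 7↦7, 8↦7, 9↦0, 10↦8]  zeros at y ∈ {6, 9}
  x = 5: [0↦6, 1↦1, 2↦0, 3↦3, 4↦10, 5↦10, 6↦3, 7↦0, 8↦1, 9↦6, 10↦4]  zeros at y ∈ {2, 7}
  x = 6: [0↦5, 1↦1, 2↦1, 3↦5, 4↦2, 5↦3, 6↦8, 7↦6, 8↦8, 9↦3, 10↦2]  zeros at y ∈ ∅
  x = 7: [0↦6, 1↦3, 2↦4, 3↦9, 4↦7, 5↦9, 6↦4, 7↦3, 8↦6, 9↦2, 10↦2]  zeros at y ∈ ∅
  x = 8: [0↦9, 1↦7, 2↦9, 3↦4, 4↦3, 5↦6, 6↦2, 7↦2, 8↦6, 9↦3, 10↦4]  zeros at y ∈ ∅
  x = 9: [0↦3, 1↦2, 2↦5, 3↦1, 4↦1, 5↦5, 6↦2, 7↦3, 8↦8, 9↦6, 10↦8]  zeros at y ∈ ∅
  x = 10: [0↦10, 1↦10, 2↦3, 3↦0, 4↦1, 5↦6, 6↦4, 7↦6, 8↦1, 9↦0, 10↦3]  zeros at y ∈ {3, 9}
Collecting zeros: affine points = {(0, 7), (0, 10), (2, 6), (2, 10), (4, 6), (4, 9), (5, 2), (5, 7), (10, 3), (10, 9)}.
Total count |C(F_11)_aff| = 10.


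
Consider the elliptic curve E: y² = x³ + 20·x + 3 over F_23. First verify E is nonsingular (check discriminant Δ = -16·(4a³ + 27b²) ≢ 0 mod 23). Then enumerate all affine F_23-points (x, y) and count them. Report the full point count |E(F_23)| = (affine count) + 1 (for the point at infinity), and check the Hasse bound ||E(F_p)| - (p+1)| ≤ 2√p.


Affine points = {(0, 7), (0, 16), (1, 1), (1, 22), (4, 3), (4, 20), (7, 7), (7, 16), (8, 10), (8, 13), (11, 6), (11, 17), (12, 4), (12, 19), (16, 7), (16, 16), (17, 9), (17, 14), (18, 10), (18, 13), (20, 10), (20, 13), (21, 1), (21, 22)}; affine count = 24; |E(F_23)| = 25.

Discriminant check: Δ ∝ 4a³ + 27b² = 4·20³ + 27·3² = 4·8000 + 27·9 ≡ 20 (mod 23). Nonzero ⇒ E is nonsingular.
For each x ∈ F_23, compute rhs = x³ + 20·x + 3 mod 23, then count y ∈ F_23 with y² ≡ rhs.
  x = 0: rhs = 3, matching y values: 7, 16 (2 points).
  x = 1: rhs = 1, matching y values: 1, 22 (2 points).
  x = 2: rhs = 5, matching y values: none (0 points).
  x = 3: rhs = 21, matching y values: none (0 points).
  x = 4: rhs = 9, matching y values: 3, 20 (2 points).
  x = 5: rhs = 21, matching y values: none (0 points).
  x = 6: rhs = 17, matching y values: none (0 points).
  x = 7: rhs = 3, matching y values: 7, 16 (2 points).
  x = 8: rhs = 8, matching y values: 10, 13 (2 points).
  x = 9: rhs = 15, matching y values: none (0 points).
  x = 10: rhs = 7, matching y values: none (0 points).
  x = 11: rhs = 13, matching y values: 6, 17 (2 points).
  x = 12: rhs = 16, matching y values: 4, 19 (2 points).
  x = 13: rhs = 22, matching y values: none (0 points).
  x = 14: rhs = 14, matching y values: none (0 points).
  x = 15: rhs = 21, matching y values: none (0 points).
  x = 16: rhs = 3, matching y values: 7, 16 (2 points).
  x = 17: rhs = 12, matching y values: 9, 14 (2 points).
  x = 18: rhs = 8, matching y values: 10, 13 (2 points).
  x = 19: rhs = 20, matching y values: none (0 points).
  x = 20: rhs = 8, matching y values: 10, 13 (2 points).
  x = 21: rhs = 1, matching y values: 1, 22 (2 points).
  x = 22: rhs = 5, matching y values: none (0 points).
Total affine count: 24.
Full point count |E(F_23)| = 24 + 1 = 25.
Hasse bound: |25 − (23+1)| = |1| = 1 ≤ 2√23 ≈ 9.5917 ✓.


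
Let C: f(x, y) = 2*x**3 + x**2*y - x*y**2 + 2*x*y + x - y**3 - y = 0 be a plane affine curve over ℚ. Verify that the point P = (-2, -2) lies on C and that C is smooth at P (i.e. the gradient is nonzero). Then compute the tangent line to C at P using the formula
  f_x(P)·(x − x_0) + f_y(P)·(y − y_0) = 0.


Tangent line at P: 25*x - 21*y + 8 = 0.

Step 1: f(-2, -2) = 0, so P lies on C.
Step 2: partial derivatives
  f_x(x, y) = 6*x**2 + 2*x*y - y**2 + 2*y + 1, f_y(x, y) = x**2 - 2*x*y + 2*x - 3*y**2 - 1.
  f_x(P) = 25, f_y(P) = -21 (gradient nonzero, so P is smooth).
Step 3: tangent line at P: 25·(x − -2) + -21·(y − -2) = 0.
Expanding: 25*x - 21*y + 8 = 0.


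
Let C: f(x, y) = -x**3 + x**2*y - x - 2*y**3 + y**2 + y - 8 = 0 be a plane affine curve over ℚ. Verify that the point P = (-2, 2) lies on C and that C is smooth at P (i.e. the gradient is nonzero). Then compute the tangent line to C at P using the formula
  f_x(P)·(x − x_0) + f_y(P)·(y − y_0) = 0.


Tangent line at P: -21*x - 15*y - 12 = 0.

Step 1: f(-2, 2) = 0, so P lies on C.
Step 2: partial derivatives
  f_x(x, y) = -3*x**2 + 2*x*y - 1, f_y(x, y) = x**2 - 6*y**2 + 2*y + 1.
  f_x(P) = -21, f_y(P) = -15 (gradient nonzero, so P is smooth).
Step 3: tangent line at P: -21·(x − -2) + -15·(y − 2) = 0.
Expanding: -21*x - 15*y - 12 = 0.


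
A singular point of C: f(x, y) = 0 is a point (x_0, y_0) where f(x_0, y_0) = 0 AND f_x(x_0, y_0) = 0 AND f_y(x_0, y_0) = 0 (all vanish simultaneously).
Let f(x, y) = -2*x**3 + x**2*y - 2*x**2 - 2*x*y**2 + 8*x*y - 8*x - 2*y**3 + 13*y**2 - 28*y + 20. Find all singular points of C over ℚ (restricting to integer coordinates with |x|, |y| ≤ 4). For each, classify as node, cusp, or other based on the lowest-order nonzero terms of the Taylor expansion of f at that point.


Singular points: {(0, 2)}; classification: cusp.

Compute partial derivatives:
  f_x = -6*x**2 + 2*x*y - 4*x - 2*y**2 + 8*y - 8.
  f_y = x**2 - 4*x*y + 8*x - 6*y**2 + 26*y - 28.
Scan x_0 ∈ {−4, ..., 4}. For each x_0, f_y(x_0, y) is a polynomial in y; find its integer roots y ∈ {−4, ..., 4}, then test f_x and f at those candidates.
  x = -4: f_y(-4, y) = -6*y**2 + 42*y - 44; no integer root y with |y| ≤ 4.
  x = -3: f_y(-3, y) = -6*y**2 + 38*y - 43; no integer root y with |y| ≤ 4.
  x = -2: f_y(-2, y) = -6*y**2 + 34*y - 40; vanishes at y ∈ {4}. (-2, 4): f_x = -40 ≠ 0.
  x = -1: f_y(-1, y) = -6*y**2 + 30*y - 35; no integer root y with |y| ≤ 4.
  x = 0: f_y(0, y) = -6*y**2 + 26*y - 28; vanishes at y ∈ {2}. (0, 2): f_x = 0, f = 0 — SINGULAR.
  x = 1: f_y(1, y) = -6*y**2 + 22*y - 19; no integer root y with |y| ≤ 4.
  x = 2: f_y(2, y) = -6*y**2 + 18*y - 8; no integer root y with |y| ≤ 4.
  x = 3: f_y(3, y) = -6*y**2 + 14*y + 5; no integer root y with |y| ≤ 4.
  x = 4: f_y(4, y) = -6*y**2 + 10*y + 20; no integer root y with |y| ≤ 4.
Only singular point on the grid: (0, 2).
Classify: substitute x = 0 + u, y = 2 + v and expand: f = -2*u**3 + u**2*v - 2*u*v**2 - 2*v**3 + v**2.
No constant or linear terms (consistent with a singular point). Quadratic part: v**2. Cubic part: -2*u**3 + u**2*v - 2*u*v**2 - 2*v**3.
The quadratic part v**2 is a perfect square, so there is a single (double) tangent line v = 0, i.e. y = 2. Restricting the cubic part to that line (v = 0) leaves -2*u**3 ≠ 0, so f is not divisible by v and the branch is v² ≈ 2*u**3 to lowest order — this is a cusp.
Classification: cusp.


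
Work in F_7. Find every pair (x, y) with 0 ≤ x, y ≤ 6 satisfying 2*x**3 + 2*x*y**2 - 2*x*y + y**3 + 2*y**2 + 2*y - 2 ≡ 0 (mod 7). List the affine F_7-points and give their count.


Affine F_7-points: {(0, 3), (1, 0), (1, 3), (2, 0), (2, 2), (2, 6), (3, 2), (3, 5), (3, 6), (4, 0), (6, 3)}; count = 11.

For each of the 49 pairs (x, y) ∈ F_7², evaluate f(x, y) mod 7. Record the zeros.
  x = 0: [0↦5, 1↦3, 2↦4, 3↦0, 4↦4, 5↦1, 6↦4]  zeros at y ∈ {3}
  x = 1: [0↦0, 1↦5, 2↦3, 3↦0, 4↦2, 5↦1, 6↦3]  zeros at y ∈ {0, 3}
  x = 2: [0↦0, 1↦5, 2↦0, 3↦5, 4↦5, 5↦6, 6↦0]  zeros at y ∈ {0, 2, 6}
  x = 3: [0↦3, 1↦1, 2↦0, 3↦6, 4↦4, 5↦0, 6↦0]  zeros at y ∈ {2, 5, 6}
  x = 4: [0↦0, 1↦5, 2↦1, 3↦1, 4↦4, 5↦2, 6↦1]  zeros at y ∈ {0}
  x = 5: [0↦3, 1↦1, 2↦1, 3↦2, 4↦3, 5↦3, 6↦1]  zeros at y ∈ ∅
  x = 6: [0↦3, 1↦1, 2↦5, 3↦0, 4↦6, 5↦1, 6↦5]  zeros at y ∈ {3}
Collecting zeros: affine points = {(0, 3), (1, 0), (1, 3), (2, 0), (2, 2), (2, 6), (3, 2), (3, 5), (3, 6), (4, 0), (6, 3)}.
Total count |C(F_7)_aff| = 11.


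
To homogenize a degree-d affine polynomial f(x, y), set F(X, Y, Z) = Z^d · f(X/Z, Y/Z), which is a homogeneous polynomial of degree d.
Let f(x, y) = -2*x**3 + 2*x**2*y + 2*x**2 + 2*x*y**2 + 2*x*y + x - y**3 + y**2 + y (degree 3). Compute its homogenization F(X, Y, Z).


F(X, Y, Z) = -2*X**3 + 2*X**2*Y + 2*X**2*Z + 2*X*Y**2 + 2*X*Y*Z + X*Z**2 - Y**3 + Y**2*Z + Y*Z**2

deg(f) = 3.
Substitute x = X/Z, y = Y/Z into f, then multiply by Z^3.
  monomial -2·x^3·y^0 ↦ -2·X^3·Y^0·Z^0.
  monomial 2·x^2·y^1 ↦ 2·X^2·Y^1·Z^0.
  monomial 2·x^2·y^0 ↦ 2·X^2·Y^0·Z^1.
  monomial 2·x^1·y^2 ↦ 2·X^1·Y^2·Z^0.
  monomial 2·x^1·y^1 ↦ 2·X^1·Y^1·Z^1.
  monomial 1·x^1·y^0 ↦ 1·X^1·Y^0·Z^2.
  monomial -1·x^0·y^3 ↦ -1·X^0·Y^3·Z^0.
  monomial 1·x^0·y^2 ↦ 1·X^0·Y^2·Z^1.
  monomial 1·x^0·y^1 ↦ 1·X^0·Y^1·Z^2.
Collecting: F(X, Y, Z) = -2*X**3 + 2*X**2*Y + 2*X**2*Z + 2*X*Y**2 + 2*X*Y*Z + X*Z**2 - Y**3 + Y**2*Z + Y*Z**2.


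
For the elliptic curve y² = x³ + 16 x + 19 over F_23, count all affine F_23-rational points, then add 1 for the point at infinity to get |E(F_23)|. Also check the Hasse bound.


Affine points = {(1, 6), (1, 17), (2, 6), (2, 17), (3, 5), (3, 18), (4, 3), (4, 20), (6, 3), (6, 20), (9, 8), (9, 15), (10, 11), (10, 12), (11, 10), (11, 13), (13, 3), (13, 20), (15, 0), (16, 1), (16, 22), (17, 11), (17, 12), (19, 11), (19, 12), (20, 6), (20, 17), (21, 5), (21, 18), (22, 5), (22, 18)}; affine count = 31; |E(F_23)| = 32.

Discriminant check: Δ ∝ 4a³ + 27b² = 4·16³ + 27·19² = 4·4096 + 27·361 ≡ 3 (mod 23). Nonzero ⇒ E is nonsingular.
For each x ∈ F_23, compute rhs = x³ + 16·x + 19 mod 23, then count y ∈ F_23 with y² ≡ rhs.
  x = 0: rhs = 19, matching y values: none (0 points).
  x = 1: rhs = 13, matching y values: 6, 17 (2 points).
  x = 2: rhs = 13, matching y values: 6, 17 (2 points).
  x = 3: rhs = 2, matching y values: 5, 18 (2 points).
  x = 4: rhs = 9, matching y values: 3, 20 (2 points).
  x = 5: rhs = 17, matching y values: none (0 points).
  x = 6: rhs = 9, matching y values: 3, 20 (2 points).
  x = 7: rhs = 14, matching y values: none (0 points).
  x = 8: rhs = 15, matching y values: none (0 points).
  x = 9: rhs = 18, matching y values: 8, 15 (2 points).
  x = 10: rhs = 6, matching y values: 11, 12 (2 points).
  x = 11: rhs = 8, matching y values: 10, 13 (2 points).
  x = 12: rhs = 7, matching y values: none (0 points).
  x = 13: rhs = 9, matching y values: 3, 20 (2 points).
  x = 14: rhs = 20, matching y values: none (0 points).
  x = 15: rhs = 0, matching y values: 0 (1 points).
  x = 16: rhs = 1, matching y values: 1, 22 (2 points).
  x = 17: rhs = 6, matching y values: 11, 12 (2 points).
  x = 18: rhs = 21, matching y values: none (0 points).
  x = 19: rhs = 6, matching y values: 11, 12 (2 points).
  x = 20: rhs = 13, matching y values: 6, 17 (2 points).
  x = 21: rhs = 2, matching y values: 5, 18 (2 points).
  x = 22: rhs = 2, matching y values: 5, 18 (2 points).
Total affine count: 31.
Full point count |E(F_23)| = 31 + 1 = 32.
Hasse bound: |32 − (23+1)| = |8| = 8 ≤ 2√23 ≈ 9.5917 ✓.


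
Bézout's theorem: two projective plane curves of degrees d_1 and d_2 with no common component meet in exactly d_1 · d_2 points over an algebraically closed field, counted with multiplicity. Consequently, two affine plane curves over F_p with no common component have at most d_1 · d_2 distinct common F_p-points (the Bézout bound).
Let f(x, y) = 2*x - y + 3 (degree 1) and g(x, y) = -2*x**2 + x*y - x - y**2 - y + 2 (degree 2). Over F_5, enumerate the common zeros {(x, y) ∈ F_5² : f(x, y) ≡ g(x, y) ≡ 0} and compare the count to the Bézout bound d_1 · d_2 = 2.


Common zeros: {(0, 3), (2, 2)}; count = 2; Bézout bound = 2.

deg(f) = 1, deg(g) = 2, so Bézout bound = 2.
Scan x ∈ F_5. For each x, list the y ∈ F_5 with f(x, y) ≡ 0 and those with g(x, y) ≡ 0 (mod 5); the common zeros in that column are the intersection.
  x = 0: f ≡ 0 at y ∈ {3}; g ≡ 0 at y ∈ {1, 3}; common: {3}.
  x = 1: f ≡ 0 at y ∈ {0}; g ≡ 0 at y ∈ {2, 3}; common: ∅.
  x = 2: f ≡ 0 at y ∈ {2}; g ≡ 0 at y ∈ {2, 4}; common: {2}.
  x = 3: f ≡ 0 at y ∈ {4}; g ≡ 0 at y ∈ ∅; common: ∅.
  x = 4: f ≡ 0 at y ∈ {1}; g ≡ 0 at y ∈ ∅; common: ∅.
Collecting: common zeros = {(0, 3), (2, 2)}, so the count is 2.
Comparison with the Bézout bound: 2 ≤ 2 = deg(f)·deg(g), as expected for curves with no common component (the bound is attained).


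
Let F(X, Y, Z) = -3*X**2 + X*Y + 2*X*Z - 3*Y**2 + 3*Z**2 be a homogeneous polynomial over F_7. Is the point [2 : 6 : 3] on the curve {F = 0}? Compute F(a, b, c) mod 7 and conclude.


F(2,6,3) ≡ 1 (mod 7); P is NOT on the curve.

Evaluate F(2, 6, 3) term-by-term (mod 7).
  -3*X**2 ↦ -3·4·1·1 = -12
  X*Y ↦ 1·2·6·1 = 12
  2*X*Z ↦ 2·2·1·3 = 12
  -3*Y**2 ↦ -3·1·36·1 = -108
  3*Z**2 ↦ 3·1·1·9 = 27
Sum: F(2, 6, 3) = (-12) + (12) + (12) + (-108) + (27) = -69.
Reducing mod 7: -69 ≡ 1 (mod 7).
Since F(a, b, c) ≡ 1 ≠ 0 (mod 7), P does NOT lie on the curve.


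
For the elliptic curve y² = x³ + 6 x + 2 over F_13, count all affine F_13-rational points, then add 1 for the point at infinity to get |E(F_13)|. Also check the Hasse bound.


Affine points = {(1, 3), (1, 10), (2, 3), (2, 10), (4, 5), (4, 8), (5, 1), (5, 12), (7, 6), (7, 7), (8, 4), (8, 9), (10, 3), (10, 10)}; affine count = 14; |E(F_13)| = 15.

Discriminant check: Δ ∝ 4a³ + 27b² = 4·6³ + 27·2² = 4·216 + 27·4 ≡ 10 (mod 13). Nonzero ⇒ E is nonsingular.
For each x ∈ F_13, compute rhs = x³ + 6·x + 2 mod 13, then count y ∈ F_13 with y² ≡ rhs.
  x = 0: rhs = 2, matching y values: none (0 points).
  x = 1: rhs = 9, matching y values: 3, 10 (2 points).
  x = 2: rhs = 9, matching y values: 3, 10 (2 points).
  x = 3: rhs = 8, matching y values: none (0 points).
  x = 4: rhs = 12, matching y values: 5, 8 (2 points).
  x = 5: rhs = 1, matching y values: 1, 12 (2 points).
  x = 6: rhs = 7, matching y values: none (0 points).
  x = 7: rhs = 10, matching y values: 6, 7 (2 points).
  x = 8: rhs = 3, matching y values: 4, 9 (2 points).
  x = 9: rhs = 5, matching y values: none (0 points).
  x = 10: rhs = 9, matching y values: 3, 10 (2 points).
  x = 11: rhs = 8, matching y values: none (0 points).
  x = 12: rhs = 8, matching y values: none (0 points).
Total affine count: 14.
Full point count |E(F_13)| = 14 + 1 = 15.
Hasse bound: |15 − (13+1)| = |1| = 1 ≤ 2√13 ≈ 7.2111 ✓.


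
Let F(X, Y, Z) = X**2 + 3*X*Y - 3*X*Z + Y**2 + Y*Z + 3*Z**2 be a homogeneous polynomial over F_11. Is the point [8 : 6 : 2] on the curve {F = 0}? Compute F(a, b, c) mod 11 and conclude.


F(8,6,2) ≡ 0 (mod 11); P is on the curve.

Evaluate F(8, 6, 2) term-by-term (mod 11).
  X**2 ↦ 1·64·1·1 = 64
  3*X*Y ↦ 3·8·6·1 = 144
  -3*X*Z ↦ -3·8·1·2 = -48
  Y**2 ↦ 1·1·36·1 = 36
  Y*Z ↦ 1·1·6·2 = 12
  3*Z**2 ↦ 3·1·1·4 = 12
Sum: F(8, 6, 2) = (64) + (144) + (-48) + (36) + (12) + (12) = 220.
Reducing mod 11: 220 ≡ 0 (mod 11).
Since F(a, b, c) ≡ 0 (mod 11), P lies on the curve.


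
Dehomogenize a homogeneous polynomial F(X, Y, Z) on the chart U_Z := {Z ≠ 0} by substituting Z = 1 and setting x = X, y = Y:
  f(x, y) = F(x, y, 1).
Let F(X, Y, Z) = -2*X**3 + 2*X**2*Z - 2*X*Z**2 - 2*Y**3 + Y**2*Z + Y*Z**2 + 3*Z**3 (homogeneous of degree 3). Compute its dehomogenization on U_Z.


f(x, y) = -2*x**3 + 2*x**2 - 2*x - 2*y**3 + y**2 + y + 3

On U_Z we set Z = 1. Each monomial c·X^i·Y^j·Z^k in F becomes c·x^i·y^j·1^k = c·x^i·y^j.
Substituting Z = 1: F(X, Y, 1) = -2*x**3 + 2*x**2 - 2*x - 2*y**3 + y**2 + y + 3.
Note: deg(f) ≤ deg(F) = 3; strict inequality happens when F is divisible by Z (lost terms).


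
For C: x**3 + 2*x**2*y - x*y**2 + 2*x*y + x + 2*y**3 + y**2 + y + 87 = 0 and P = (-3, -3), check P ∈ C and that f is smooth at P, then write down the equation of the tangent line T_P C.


Tangent line at P: 49*x + 43*y + 276 = 0.

Step 1: f(-3, -3) = 0, so P lies on C.
Step 2: partial derivatives
  f_x(x, y) = 3*x**2 + 4*x*y - y**2 + 2*y + 1, f_y(x, y) = 2*x**2 - 2*x*y + 2*x + 6*y**2 + 2*y + 1.
  f_x(P) = 49, f_y(P) = 43 (gradient nonzero, so P is smooth).
Step 3: tangent line at P: 49·(x − -3) + 43·(y − -3) = 0.
Expanding: 49*x + 43*y + 276 = 0.


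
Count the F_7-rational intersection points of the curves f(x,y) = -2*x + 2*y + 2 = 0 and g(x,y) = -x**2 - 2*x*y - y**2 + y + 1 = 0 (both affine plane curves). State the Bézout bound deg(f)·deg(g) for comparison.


Common zeros: {(1, 0), (2, 1)}; count = 2; Bézout bound = 2.

deg(f) = 1, deg(g) = 2, so Bézout bound = 2.
Scan x ∈ F_7. For each x, list the y ∈ F_7 with f(x, y) ≡ 0 and those with g(x, y) ≡ 0 (mod 7); the common zeros in that column are the intersection.
  x = 0: f ≡ 0 at y ∈ {6}; g ≡ 0 at y ∈ ∅; common: ∅.
  x = 1: f ≡ 0 at y ∈ {0}; g ≡ 0 at y ∈ {0, 6}; common: {0}.
  x = 2: f ≡ 0 at y ∈ {1}; g ≡ 0 at y ∈ {1, 3}; common: {1}.
  x = 3: f ≡ 0 at y ∈ {2}; g ≡ 0 at y ∈ {1}; common: ∅.
  x = 4: f ≡ 0 at y ∈ {3}; g ≡ 0 at y ∈ ∅; common: ∅.
  x = 5: f ≡ 0 at y ∈ {4}; g ≡ 0 at y ∈ ∅; common: ∅.
  x = 6: f ≡ 0 at y ∈ {5}; g ≡ 0 at y ∈ {0, 3}; common: ∅.
Collecting: common zeros = {(1, 0), (2, 1)}, so the count is 2.
Comparison with the Bézout bound: 2 ≤ 2 = deg(f)·deg(g), as expected for curves with no common component (the bound is attained).


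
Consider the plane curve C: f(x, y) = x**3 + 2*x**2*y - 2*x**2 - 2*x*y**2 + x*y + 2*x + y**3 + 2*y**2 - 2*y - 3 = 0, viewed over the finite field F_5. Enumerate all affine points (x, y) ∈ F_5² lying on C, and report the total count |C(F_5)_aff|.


Affine F_5-points: {(0, 4), (1, 1), (2, 4), (3, 3)}; count = 4.

For each of the 25 pairs (x, y) ∈ F_5², evaluate f(x, y) mod 5. Record the zeros.
  x = 0: [0↦2, 1↦3, 2↦4, 3↦1, 4↦0]  zeros at y ∈ {4}
  x = 1: [0↦3, 1↦0, 2↦3, 3↦3, 4↦1]  zeros at y ∈ {1}
  x = 2: [0↦1, 1↦3, 2↦2, 3↦4, 4↦0]  zeros at y ∈ {4}
  x = 3: [0↦2, 1↦3, 2↦2, 3↦0, 4↦3]  zeros at y ∈ {3}
  x = 4: [0↦2, 1↦1, 2↦4, 3↦2, 4↦1]  zeros at y ∈ ∅
Collecting zeros: affine points = {(0, 4), (1, 1), (2, 4), (3, 3)}.
Total count |C(F_5)_aff| = 4.


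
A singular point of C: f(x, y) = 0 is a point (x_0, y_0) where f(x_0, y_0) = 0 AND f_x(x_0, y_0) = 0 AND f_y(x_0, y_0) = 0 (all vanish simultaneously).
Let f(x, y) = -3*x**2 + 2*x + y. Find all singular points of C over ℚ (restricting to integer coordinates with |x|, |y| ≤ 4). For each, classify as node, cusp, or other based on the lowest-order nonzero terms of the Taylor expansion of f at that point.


No singular points in the scanned grid; C is smooth there.

Compute partial derivatives:
  f_x = 2 - 6*x.
  f_y = 1.
f_y = 1 is a nonzero constant, so f_y never vanishes: no point (x, y) can satisfy f = f_x = f_y = 0. In particular no (x, y) ∈ {−4, ..., 4}² is singular; the curve is smooth.


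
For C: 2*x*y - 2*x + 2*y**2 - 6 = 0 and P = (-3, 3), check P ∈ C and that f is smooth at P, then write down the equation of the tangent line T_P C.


Tangent line at P: 4*x + 6*y - 6 = 0.

Step 1: f(-3, 3) = 0, so P lies on C.
Step 2: partial derivatives
  f_x(x, y) = 2*y - 2, f_y(x, y) = 2*x + 4*y.
  f_x(P) = 4, f_y(P) = 6 (gradient nonzero, so P is smooth).
Step 3: tangent line at P: 4·(x − -3) + 6·(y − 3) = 0.
Expanding: 4*x + 6*y - 6 = 0.


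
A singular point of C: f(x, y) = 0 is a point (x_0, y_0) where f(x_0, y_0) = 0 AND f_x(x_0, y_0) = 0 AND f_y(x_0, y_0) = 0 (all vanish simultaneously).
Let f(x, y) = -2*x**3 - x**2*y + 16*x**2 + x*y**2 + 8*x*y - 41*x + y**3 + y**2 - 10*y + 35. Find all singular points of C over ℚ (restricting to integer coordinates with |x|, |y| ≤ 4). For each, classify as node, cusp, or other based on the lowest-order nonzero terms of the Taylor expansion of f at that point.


Singular points: {(3, -1)}; classification: node.

Compute partial derivatives:
  f_x = -6*x**2 - 2*x*y + 32*x + y**2 + 8*y - 41.
  f_y = -x**2 + 2*x*y + 8*x + 3*y**2 + 2*y - 10.
Scan x_0 ∈ {−4, ..., 4}. For each x_0, f_y(x_0, y) is a polynomial in y; find its integer roots y ∈ {−4, ..., 4}, then test f_x and f at those candidates.
  x = -4: f_y(-4, y) = 3*y**2 - 6*y - 58; no integer root y with |y| ≤ 4.
  x = -3: f_y(-3, y) = 3*y**2 - 4*y - 43; no integer root y with |y| ≤ 4.
  x = -2: f_y(-2, y) = 3*y**2 - 2*y - 30; no integer root y with |y| ≤ 4.
  x = -1: f_y(-1, y) = 3*y**2 - 19; no integer root y with |y| ≤ 4.
  x = 0: f_y(0, y) = 3*y**2 + 2*y - 10; no integer root y with |y| ≤ 4.
  x = 1: f_y(1, y) = 3*y**2 + 4*y - 3; no integer root y with |y| ≤ 4.
  x = 2: f_y(2, y) = 3*y**2 + 6*y + 2; no integer root y with |y| ≤ 4.
  x = 3: f_y(3, y) = 3*y**2 + 8*y + 5; vanishes at y ∈ {-1}. (3, -1): f_x = 0, f = 0 — SINGULAR.
  x = 4: f_y(4, y) = 3*y**2 + 10*y + 6; no integer root y with |y| ≤ 4.
Only singular point on the grid: (3, -1).
Classify: substitute x = 3 + u, y = -1 + v and expand: f = -2*u**3 - u**2*v - u**2 + u*v**2 + v**3 + v**2.
No constant or linear terms (consistent with a singular point). Quadratic part: -u**2 + v**2. Cubic part: -2*u**3 - u**2*v + u*v**2 + v**3.
The quadratic part v**2 - u**2 = (v − u)(v + u) splits into two distinct linear factors, so there are two distinct tangent lines y − -1 = ±(x − 3) — this is a node (ordinary double point).
Classification: node.


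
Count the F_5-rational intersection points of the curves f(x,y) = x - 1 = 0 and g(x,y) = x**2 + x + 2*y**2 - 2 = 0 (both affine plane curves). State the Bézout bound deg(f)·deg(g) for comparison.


Common zeros: {(1, 0)}; count = 1; Bézout bound = 2.

deg(f) = 1, deg(g) = 2, so Bézout bound = 2.
Scan x ∈ F_5. For each x, list the y ∈ F_5 with f(x, y) ≡ 0 and those with g(x, y) ≡ 0 (mod 5); the common zeros in that column are the intersection.
  x = 0: f ≡ 0 at y ∈ ∅; g ≡ 0 at y ∈ {1, 4}; common: ∅.
  x = 1: f ≡ 0 at y ∈ {0, 1, 2, 3, 4}; g ≡ 0 at y ∈ {0}; common: {0}.
  x = 2: f ≡ 0 at y ∈ ∅; g ≡ 0 at y ∈ ∅; common: ∅.
  x = 3: f ≡ 0 at y ∈ ∅; g ≡ 0 at y ∈ {0}; common: ∅.
  x = 4: f ≡ 0 at y ∈ ∅; g ≡ 0 at y ∈ {1, 4}; common: ∅.
Collecting: common zeros = {(1, 0)}, so the count is 1.
Comparison with the Bézout bound: 1 ≤ 2 = deg(f)·deg(g), as expected for curves with no common component (the affine F_5-count falls short of the bound because intersections may lie at infinity, over extension fields, or carry multiplicity).


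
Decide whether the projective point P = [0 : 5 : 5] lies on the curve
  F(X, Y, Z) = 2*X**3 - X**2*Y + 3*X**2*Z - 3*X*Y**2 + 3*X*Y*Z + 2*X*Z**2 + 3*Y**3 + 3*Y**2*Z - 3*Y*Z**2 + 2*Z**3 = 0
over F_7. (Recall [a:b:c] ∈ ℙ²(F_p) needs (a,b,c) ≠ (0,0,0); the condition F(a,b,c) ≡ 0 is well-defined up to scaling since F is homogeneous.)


F(0,5,5) ≡ 2 (mod 7); P is NOT on the curve.

Evaluate F(0, 5, 5) term-by-term (mod 7).
  2*X**3 ↦ 2·0·1·1 = 0
  -X**2*Y ↦ -1·0·5·1 = 0
  3*X**2*Z ↦ 3·0·1·5 = 0
  -3*X*Y**2 ↦ -3·0·25·1 = 0
  3*X*Y*Z ↦ 3·0·5·5 = 0
  2*X*Z**2 ↦ 2·0·1·25 = 0
  3*Y**3 ↦ 3·1·125·1 = 375
  3*Y**2*Z ↦ 3·1·25·5 = 375
  -3*Y*Z**2 ↦ -3·1·5·25 = -375
  2*Z**3 ↦ 2·1·1·125 = 250
Sum: F(0, 5, 5) = (0) + (0) + (0) + (0) + (0) + (0) + (375) + (375) + (-375) + (250) = 625.
Reducing mod 7: 625 ≡ 2 (mod 7).
Since F(a, b, c) ≡ 2 ≠ 0 (mod 7), P does NOT lie on the curve.


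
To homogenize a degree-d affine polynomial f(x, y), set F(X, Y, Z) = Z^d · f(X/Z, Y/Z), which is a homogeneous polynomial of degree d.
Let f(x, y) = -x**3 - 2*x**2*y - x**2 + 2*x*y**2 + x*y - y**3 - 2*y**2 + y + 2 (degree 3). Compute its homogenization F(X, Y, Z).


F(X, Y, Z) = -X**3 - 2*X**2*Y - X**2*Z + 2*X*Y**2 + X*Y*Z - Y**3 - 2*Y**2*Z + Y*Z**2 + 2*Z**3

deg(f) = 3.
Substitute x = X/Z, y = Y/Z into f, then multiply by Z^3.
  monomial -1·x^3·y^0 ↦ -1·X^3·Y^0·Z^0.
  monomial -2·x^2·y^1 ↦ -2·X^2·Y^1·Z^0.
  monomial -1·x^2·y^0 ↦ -1·X^2·Y^0·Z^1.
  monomial 2·x^1·y^2 ↦ 2·X^1·Y^2·Z^0.
  monomial 1·x^1·y^1 ↦ 1·X^1·Y^1·Z^1.
  monomial -1·x^0·y^3 ↦ -1·X^0·Y^3·Z^0.
  monomial -2·x^0·y^2 ↦ -2·X^0·Y^2·Z^1.
  monomial 1·x^0·y^1 ↦ 1·X^0·Y^1·Z^2.
  monomial 2·x^0·y^0 ↦ 2·X^0·Y^0·Z^3.
Collecting: F(X, Y, Z) = -X**3 - 2*X**2*Y - X**2*Z + 2*X*Y**2 + X*Y*Z - Y**3 - 2*Y**2*Z + Y*Z**2 + 2*Z**3.


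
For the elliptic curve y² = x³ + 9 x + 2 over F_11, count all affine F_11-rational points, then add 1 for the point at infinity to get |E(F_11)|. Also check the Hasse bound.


Affine points = {(1, 1), (1, 10), (3, 1), (3, 10), (4, 5), (4, 6), (7, 1), (7, 10), (8, 5), (8, 6), (9, 3), (9, 8), (10, 5), (10, 6)}; affine count = 14; |E(F_11)| = 15.

Discriminant check: Δ ∝ 4a³ + 27b² = 4·9³ + 27·2² = 4·729 + 27·4 ≡ 10 (mod 11). Nonzero ⇒ E is nonsingular.
For each x ∈ F_11, compute rhs = x³ + 9·x + 2 mod 11, then count y ∈ F_11 with y² ≡ rhs.
  x = 0: rhs = 2, matching y values: none (0 points).
  x = 1: rhs = 1, matching y values: 1, 10 (2 points).
  x = 2: rhs = 6, matching y values: none (0 points).
  x = 3: rhs = 1, matching y values: 1, 10 (2 points).
  x = 4: rhs = 3, matching y values: 5, 6 (2 points).
  x = 5: rhs = 7, matching y values: none (0 points).
  x = 6: rhs = 8, matching y values: none (0 points).
  x = 7: rhs = 1, matching y values: 1, 10 (2 points).
  x = 8: rhs = 3, matching y values: 5, 6 (2 points).
  x = 9: rhs = 9, matching y values: 3, 8 (2 points).
  x = 10: rhs = 3, matching y values: 5, 6 (2 points).
Total affine count: 14.
Full point count |E(F_11)| = 14 + 1 = 15.
Hasse bound: |15 − (11+1)| = |3| = 3 ≤ 2√11 ≈ 6.6332 ✓.


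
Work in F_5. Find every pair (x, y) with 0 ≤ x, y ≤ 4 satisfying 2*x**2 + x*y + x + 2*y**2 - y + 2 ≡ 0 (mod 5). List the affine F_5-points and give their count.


Affine F_5-points: {(0, 4), (1, 0), (2, 1), (3, 2), (4, 3)}; count = 5.

For each of the 25 pairs (x, y) ∈ F_5², evaluate f(x, y) mod 5. Record the zeros.
  x = 0: [0↦2, 1↦3, 2↦3, 3↦2, 4↦0]  zeros at y ∈ {4}
  x = 1: [0↦0, 1↦2, 2↦3, 3↦3, 4↦2]  zeros at y ∈ {0}
  x = 2: [0↦2, 1↦0, 2↦2, 3↦3, 4↦3]  zeros at y ∈ {1}
  x = 3: [0↦3, 1↦2, 2↦0, 3↦2, 4↦3]  zeros at y ∈ {2}
  x = 4: [0↦3, 1↦3, 2↦2, 3↦0, 4↦2]  zeros at y ∈ {3}
Collecting zeros: affine points = {(0, 4), (1, 0), (2, 1), (3, 2), (4, 3)}.
Total count |C(F_5)_aff| = 5.


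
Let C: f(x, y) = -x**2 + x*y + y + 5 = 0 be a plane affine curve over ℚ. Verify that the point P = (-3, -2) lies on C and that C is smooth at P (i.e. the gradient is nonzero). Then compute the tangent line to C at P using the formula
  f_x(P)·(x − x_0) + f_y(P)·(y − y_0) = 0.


Tangent line at P: 4*x - 2*y + 8 = 0.

Step 1: f(-3, -2) = 0, so P lies on C.
Step 2: partial derivatives
  f_x(x, y) = -2*x + y, f_y(x, y) = x + 1.
  f_x(P) = 4, f_y(P) = -2 (gradient nonzero, so P is smooth).
Step 3: tangent line at P: 4·(x − -3) + -2·(y − -2) = 0.
Expanding: 4*x - 2*y + 8 = 0.


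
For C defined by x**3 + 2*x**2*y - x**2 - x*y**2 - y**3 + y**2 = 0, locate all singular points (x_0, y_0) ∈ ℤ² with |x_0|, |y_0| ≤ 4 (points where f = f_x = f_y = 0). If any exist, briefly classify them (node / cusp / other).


Singular points: {(0, 0)}; classification: node.

Compute partial derivatives:
  f_x = 3*x**2 + 4*x*y - 2*x - y**2.
  f_y = 2*x**2 - 2*x*y - 3*y**2 + 2*y.
Scan x_0 ∈ {−4, ..., 4}. For each x_0, f_y(x_0, y) is a polynomial in y; find its integer roots y ∈ {−4, ..., 4}, then test f_x and f at those candidates.
  x = -4: f_y(-4, y) = -3*y**2 + 10*y + 32; vanishes at y ∈ {-2}. (-4, -2): f_x = 84 ≠ 0.
  x = -3: f_y(-3, y) = -3*y**2 + 8*y + 18; no integer root y with |y| ≤ 4.
  x = -2: f_y(-2, y) = -3*y**2 + 6*y + 8; no integer root y with |y| ≤ 4.
  x = -1: f_y(-1, y) = -3*y**2 + 4*y + 2; no integer root y with |y| ≤ 4.
  x = 0: f_y(0, y) = -3*y**2 + 2*y; vanishes at y ∈ {0}. (0, 0): f_x = 0, f = 0 — SINGULAR.
  x = 1: f_y(1, y) = 2 - 3*y**2; no integer root y with |y| ≤ 4.
  x = 2: f_y(2, y) = -3*y**2 - 2*y + 8; vanishes at y ∈ {-2}. (2, -2): f_x = -12 ≠ 0.
  x = 3: f_y(3, y) = -3*y**2 - 4*y + 18; no integer root y with |y| ≤ 4.
  x = 4: f_y(4, y) = -3*y**2 - 6*y + 32; no integer root y with |y| ≤ 4.
Only singular point on the grid: (0, 0).
Classify: substitute x = 0 + u, y = 0 + v and expand: f = u**3 + 2*u**2*v - u**2 - u*v**2 - v**3 + v**2.
No constant or linear terms (consistent with a singular point). Quadratic part: -u**2 + v**2. Cubic part: u**3 + 2*u**2*v - u*v**2 - v**3.
The quadratic part v**2 - u**2 = (v − u)(v + u) splits into two distinct linear factors, so there are two distinct tangent lines y − 0 = ±(x − 0) — this is a node (ordinary double point).
Classification: node.


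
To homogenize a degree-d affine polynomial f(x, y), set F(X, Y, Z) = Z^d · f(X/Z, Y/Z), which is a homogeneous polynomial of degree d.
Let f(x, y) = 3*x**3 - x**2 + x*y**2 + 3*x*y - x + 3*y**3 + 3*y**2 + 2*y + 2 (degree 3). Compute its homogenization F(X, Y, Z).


F(X, Y, Z) = 3*X**3 - X**2*Z + X*Y**2 + 3*X*Y*Z - X*Z**2 + 3*Y**3 + 3*Y**2*Z + 2*Y*Z**2 + 2*Z**3

deg(f) = 3.
Substitute x = X/Z, y = Y/Z into f, then multiply by Z^3.
  monomial 3·x^3·y^0 ↦ 3·X^3·Y^0·Z^0.
  monomial -1·x^2·y^0 ↦ -1·X^2·Y^0·Z^1.
  monomial 1·x^1·y^2 ↦ 1·X^1·Y^2·Z^0.
  monomial 3·x^1·y^1 ↦ 3·X^1·Y^1·Z^1.
  monomial -1·x^1·y^0 ↦ -1·X^1·Y^0·Z^2.
  monomial 3·x^0·y^3 ↦ 3·X^0·Y^3·Z^0.
  monomial 3·x^0·y^2 ↦ 3·X^0·Y^2·Z^1.
  monomial 2·x^0·y^1 ↦ 2·X^0·Y^1·Z^2.
  monomial 2·x^0·y^0 ↦ 2·X^0·Y^0·Z^3.
Collecting: F(X, Y, Z) = 3*X**3 - X**2*Z + X*Y**2 + 3*X*Y*Z - X*Z**2 + 3*Y**3 + 3*Y**2*Z + 2*Y*Z**2 + 2*Z**3.
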